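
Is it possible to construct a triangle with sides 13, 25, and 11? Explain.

Check the triangle inequality: 13 + 11 = 24 ≤ 25.
Since the sum of two sides does not exceed the third, no triangle can be formed.

No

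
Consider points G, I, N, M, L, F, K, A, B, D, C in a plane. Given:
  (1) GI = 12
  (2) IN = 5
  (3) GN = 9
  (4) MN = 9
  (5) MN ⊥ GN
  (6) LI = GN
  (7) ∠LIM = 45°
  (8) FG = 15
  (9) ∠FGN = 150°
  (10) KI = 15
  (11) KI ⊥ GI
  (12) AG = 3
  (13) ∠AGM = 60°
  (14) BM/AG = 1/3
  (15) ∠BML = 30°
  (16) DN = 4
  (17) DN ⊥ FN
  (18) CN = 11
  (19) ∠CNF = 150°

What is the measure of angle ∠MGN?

Step 1: By the law of cosines on triangle GNM: GM² = 9² + 9² − 2·9·9·cos(90°) = 162, so GM = 9·√2.
Step 2: By the inverse law of cosines on triangle MGN: cos(∠MGN) = ((9·√2)² + 9² − 9²) / (2·9·√2·9) = 162/229.1 = 0.7071, so ∠MGN = 45°.

Therefore, the measure of angle ∠MGN = 45°.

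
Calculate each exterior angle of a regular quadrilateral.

Each exterior angle of a regular n-gon is 360 / n.
For n = 4: 360 / 4 = 90 degrees.

90 degrees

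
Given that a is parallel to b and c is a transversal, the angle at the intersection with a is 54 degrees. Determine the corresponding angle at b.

When a transversal crosses parallel lines, angles in the same position at each intersection are called corresponding angles.
These are always equal, so the answer is 54 degrees.

54 degrees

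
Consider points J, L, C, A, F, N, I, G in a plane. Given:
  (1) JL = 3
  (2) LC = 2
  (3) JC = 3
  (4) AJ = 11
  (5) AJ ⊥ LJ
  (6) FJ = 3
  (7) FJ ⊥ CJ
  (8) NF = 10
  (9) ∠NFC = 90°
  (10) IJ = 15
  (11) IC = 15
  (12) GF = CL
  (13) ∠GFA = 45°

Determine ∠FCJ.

Step 1: By the law of cosines on triangle CJF: CF² = 3² + 3² − 2·3·3·cos(90°) = 18, so CF = 3·√2.
Step 2: By the inverse law of cosines on triangle FCJ: cos(∠FCJ) = ((3·√2)² + 3² − 3²) / (2·3·√2·3) = 18/25.46 = 0.7071, so ∠FCJ = 45°.

Therefore, the measure of angle ∠FCJ = 45°.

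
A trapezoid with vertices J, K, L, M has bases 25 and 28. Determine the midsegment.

The midsegment (median) of a trapezoid connects the midpoints of the non-parallel sides.
Its length is the average of the two bases: (25 + 28) / 2 = 53/2.

53/2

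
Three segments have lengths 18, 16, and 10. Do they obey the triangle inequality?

Check all three triangle inequalities:
18 + 16 = 34 > 10 ✓
18 + 10 = 28 > 16 ✓
16 + 10 = 26 > 18 ✓
All conditions hold, so these sides form a valid triangle.

Yes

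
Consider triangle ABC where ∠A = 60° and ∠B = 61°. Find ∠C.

By the triangle angle sum property, the three interior angles of any triangle add up to 180°.
We know angle A = 60° and angle B = 61°, so their sum is 121°.
Therefore angle C = 180° - 121° = 59°.

59 degrees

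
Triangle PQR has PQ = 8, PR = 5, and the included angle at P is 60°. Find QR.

When two sides and the included angle are known, the law of cosines gives the third side.
c^2 = a^2 + b^2 - 2ab cos(C) generalizes the Pythagorean theorem to non-right triangles.
Here: QR^2 = 64 + 25 - 80*(1/2) = 49
QR = 7

7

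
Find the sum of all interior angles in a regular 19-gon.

The sum of interior angles of an n-sided polygon is (n - 2) * 180.
For n = 19: (19 - 2) * 180 = 17 * 180 = 3060 degrees.

3060 degrees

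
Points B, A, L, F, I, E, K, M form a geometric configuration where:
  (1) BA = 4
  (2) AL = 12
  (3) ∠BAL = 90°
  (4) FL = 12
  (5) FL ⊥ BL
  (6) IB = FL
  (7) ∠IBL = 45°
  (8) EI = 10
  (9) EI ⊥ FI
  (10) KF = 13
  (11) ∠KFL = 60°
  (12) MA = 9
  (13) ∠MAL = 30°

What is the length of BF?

Step 1: By the law of cosines on triangle LAB: LB² = 12² + 4² − 2·12·4·cos(90°) = 160, so LB = 4·√10.
Step 2: By the law of cosines on triangle BLF: BF² = (4·√10)² + 12² − 2·4·√10·12·cos(90°) = 304, so BF = 4·√19.

Therefore, the length of BF = 4·√19.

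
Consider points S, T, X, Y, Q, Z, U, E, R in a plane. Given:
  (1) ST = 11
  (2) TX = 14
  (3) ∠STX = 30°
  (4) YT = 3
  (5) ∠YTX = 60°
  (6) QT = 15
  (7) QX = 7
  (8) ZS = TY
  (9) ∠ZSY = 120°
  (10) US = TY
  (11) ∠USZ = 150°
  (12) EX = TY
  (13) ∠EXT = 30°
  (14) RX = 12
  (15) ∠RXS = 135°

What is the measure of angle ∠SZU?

From the given relations: ZS = TY = 3; US = TY = 3.
Step 1: By the law of cosines on triangle ZSU: ZU² = 3² + 3² − 2·3·3·cos(150°) = 33.59, so ZU ≈ 5.8.
Step 2: By the inverse law of cosines on triangle SZU: cos(∠SZU) = (3² + 5.8² − 3²) / (2·3·5.8) = 33.59/34.77 = 0.9659, so ∠SZU = 15°.

Therefore, the measure of angle ∠SZU = 15°.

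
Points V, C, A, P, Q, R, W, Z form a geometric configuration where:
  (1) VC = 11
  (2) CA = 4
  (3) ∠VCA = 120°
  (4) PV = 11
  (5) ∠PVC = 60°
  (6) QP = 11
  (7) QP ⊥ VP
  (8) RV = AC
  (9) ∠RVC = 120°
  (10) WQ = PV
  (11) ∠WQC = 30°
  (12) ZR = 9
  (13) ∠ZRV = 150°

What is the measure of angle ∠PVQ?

Step 1: By the law of cosines on triangle VPQ: VQ² = 11² + 11² − 2·11·11·cos(90°) = 242, so VQ = 11·√2.
Step 2: By the inverse law of cosines on triangle PVQ: cos(∠PVQ) = (11² + (11·√2)² − 11²) / (2·11·11·√2) = 242/342.24 = 0.7071, so ∠PVQ = 45°.

Therefore, the measure of angle ∠PVQ = 45°.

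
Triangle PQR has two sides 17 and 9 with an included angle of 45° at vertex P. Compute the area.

When two sides and the included angle are known, the area formula is (1/2)ab sin(C).
The height from one side to the opposite vertex is 9 sin(45°) = 9*sqrt(2)/2.
Area = (1/2) * 17 * 9*sqrt(2)/2 = 153*sqrt(2)/4.

153*sqrt(2)/4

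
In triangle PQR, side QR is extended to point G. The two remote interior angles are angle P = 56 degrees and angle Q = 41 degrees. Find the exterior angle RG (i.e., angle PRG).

Exterior angle = 56 + 41 = 97 degrees (exterior angle theorem).

97 degrees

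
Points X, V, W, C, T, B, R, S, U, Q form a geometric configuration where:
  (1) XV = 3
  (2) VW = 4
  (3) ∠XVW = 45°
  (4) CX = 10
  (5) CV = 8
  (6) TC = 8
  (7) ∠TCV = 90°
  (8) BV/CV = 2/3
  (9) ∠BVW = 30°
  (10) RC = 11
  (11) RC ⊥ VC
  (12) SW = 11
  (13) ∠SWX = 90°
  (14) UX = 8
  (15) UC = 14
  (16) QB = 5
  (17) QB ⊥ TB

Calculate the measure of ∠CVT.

Step 1: By the law of cosines on triangle VCT: VT² = 8² + 8² − 2·8·8·cos(90°) = 128, so VT = 8·√2.
Step 2: By the inverse law of cosines on triangle CVT: cos(∠CVT) = (8² + (8·√2)² − 8²) / (2·8·8·√2) = 128/181.02 = 0.7071, so ∠CVT = 45°.

Therefore, the measure of angle ∠CVT = 45°.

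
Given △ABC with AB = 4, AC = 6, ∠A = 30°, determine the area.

Area = (1/2) * AB * AC * sin(A)
Area = (1/2) * 4 * 6 * sin(30°)
Area = (1/2) * 4 * 6 * 1/2
Area = 6

6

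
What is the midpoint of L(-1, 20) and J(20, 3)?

M = ((x₁ + x₂)/2, (y₁ + y₂)/2)
= ((-1 + 20)/2, (20 + 3)/2)
= (19/2, 23/2) = (19/2, 23/2)

(19/2, 23/2)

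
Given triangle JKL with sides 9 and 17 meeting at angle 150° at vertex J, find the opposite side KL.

By the law of cosines: KL^2 = JK^2 + JL^2 - 2*JK*JL*cos(J)
KL^2 = 9^2 + 17^2 - 2*9*17*cos(150°)
KL^2 = 81 + 289 - 306*(-sqrt(3)/2)
KL^2 = 153*sqrt(3) + 370
KL = sqrt(153*sqrt(3) + 370)

sqrt(153*sqrt(3) + 370)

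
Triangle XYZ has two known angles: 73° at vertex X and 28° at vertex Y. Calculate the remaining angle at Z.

By the triangle angle sum property, the three interior angles of any triangle add up to 180°.
We know angle X = 73° and angle Y = 28°, so their sum is 101°.
Therefore angle Z = 180° - 101° = 79°.

79 degrees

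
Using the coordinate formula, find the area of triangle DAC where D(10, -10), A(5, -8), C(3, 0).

Shoelace: Area = (1/2)|10(-8-0) + 5(0--10) + 3(-10--8)| = (1/2)(36) = 18

18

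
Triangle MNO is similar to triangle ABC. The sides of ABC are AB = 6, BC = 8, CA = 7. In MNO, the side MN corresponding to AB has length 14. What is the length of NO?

k = 14/6 = 7/3. NO = 7/3 * 8 = 56/3.

56/3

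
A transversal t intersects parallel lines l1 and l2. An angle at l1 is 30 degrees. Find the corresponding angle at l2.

Corresponding angles formed by parallel lines and a transversal are equal.
The given angle is 30 degrees.
The corresponding angle = 30 degrees.

30 degrees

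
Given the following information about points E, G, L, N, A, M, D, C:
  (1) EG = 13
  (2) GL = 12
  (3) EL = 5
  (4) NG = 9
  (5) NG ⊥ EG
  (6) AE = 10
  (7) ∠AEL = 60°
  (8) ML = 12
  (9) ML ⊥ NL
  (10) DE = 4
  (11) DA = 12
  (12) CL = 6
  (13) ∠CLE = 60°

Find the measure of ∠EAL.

Step 1: By the law of cosines on triangle AEL: AL² = 10² + 5² − 2·10·5·cos(60°) = 75, so AL = 5·√3.
Step 2: By the inverse law of cosines on triangle EAL: cos(∠EAL) = (10² + (5·√3)² − 5²) / (2·10·5·√3) = 150/173.21 = 0.866, so ∠EAL = 30°.

Therefore, the measure of angle ∠EAL = 30°.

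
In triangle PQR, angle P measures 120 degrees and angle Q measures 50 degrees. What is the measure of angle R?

By the triangle angle sum property, the three interior angles of any triangle add up to 180°.
We know angle P = 120° and angle Q = 50°, so their sum is 170°.
Therefore angle R = 180° - 170° = 10°.

10 degrees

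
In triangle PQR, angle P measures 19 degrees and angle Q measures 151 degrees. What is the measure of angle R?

Let angle R = x. Then 19 + 151 + x = 180.
x = 180 - 170 = 10 degrees.

10 degrees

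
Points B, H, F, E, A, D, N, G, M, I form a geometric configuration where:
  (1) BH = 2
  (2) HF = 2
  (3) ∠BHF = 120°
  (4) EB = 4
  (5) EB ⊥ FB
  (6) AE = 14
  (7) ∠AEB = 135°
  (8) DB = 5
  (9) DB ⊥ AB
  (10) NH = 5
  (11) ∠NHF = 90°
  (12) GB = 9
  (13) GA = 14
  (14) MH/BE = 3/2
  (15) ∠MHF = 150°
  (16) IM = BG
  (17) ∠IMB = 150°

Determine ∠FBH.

Step 1: By the law of cosines on triangle BHF: BF² = 2² + 2² − 2·2·2·cos(120°) = 12, so BF = 2·√3.
Step 2: By the inverse law of cosines on triangle FBH: cos(∠FBH) = ((2·√3)² + 2² − 2²) / (2·2·√3·2) = 12/13.86 = 0.866, so ∠FBH = 30°.

Therefore, the measure of angle ∠FBH = 30°.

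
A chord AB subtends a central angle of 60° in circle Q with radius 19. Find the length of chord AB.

Drop a perpendicular from the center to the chord, bisecting both the chord and the central angle.
Each half-chord = r sin(θ/2) = 19 sin(30°).
The full chord = 2 × 19 × sin(30°) = 19.

19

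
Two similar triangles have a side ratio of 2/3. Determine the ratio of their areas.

Area scales with the square of linear dimensions. If every length is multiplied by 2/3, then the area is multiplied by (2/3)^2 = 4/9.
The area ratio is 4:9.

4:9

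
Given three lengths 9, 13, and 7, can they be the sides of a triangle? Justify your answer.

Yes.
The triangle inequality requires that the sum of any two sides exceeds the third.
Here 7 + 9 = 16 > 13, so the condition is met.

Yes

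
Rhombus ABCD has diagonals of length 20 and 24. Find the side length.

In a rhombus, the diagonals bisect each other perpendicularly, creating four congruent right triangles.
Each triangle has legs 10 (half of 20) and 12 (half of 24).
The hypotenuse of each right triangle is a side of the rhombus:
side = sqrt(10^2 + 12^2) = sqrt(244) = 2*sqrt(61)

2*sqrt(61)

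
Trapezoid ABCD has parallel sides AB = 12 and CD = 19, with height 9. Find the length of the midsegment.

The midsegment (median) of a trapezoid connects the midpoints of the non-parallel sides.
Its length is the average of the two bases: (12 + 19) / 2 = 31/2.

31/2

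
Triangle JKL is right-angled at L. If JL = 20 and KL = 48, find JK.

In a right triangle, the square of the hypotenuse equals the sum of the squares of the two legs.
The legs are 20 and 48, so the hypotenuse = sqrt(400 + 2304) = sqrt(2704) = 52.

52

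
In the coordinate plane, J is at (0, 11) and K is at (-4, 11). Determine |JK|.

The horizontal distance is |-4 - 0| = 4 and the vertical distance is |11 - 11| = 0.
By the Pythagorean theorem, d = sqrt(4^2 + 0^2) = sqrt(16) = 4.

4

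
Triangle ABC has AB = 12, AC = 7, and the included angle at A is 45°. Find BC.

When two sides and the included angle are known, the law of cosines gives the third side.
c^2 = a^2 + b^2 - 2ab cos(C) generalizes the Pythagorean theorem to non-right triangles.
Here: BC^2 = 144 + 49 - 168*(sqrt(2)/2) = 193 - 84*sqrt(2)
BC = sqrt(193 - 84*sqrt(2))

sqrt(193 - 84*sqrt(2))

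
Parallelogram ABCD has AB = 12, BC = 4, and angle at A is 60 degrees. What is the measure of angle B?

Opposite sides of a parallelogram are parallel, so consecutive angles form co-interior angles on a transversal.
Co-interior angles sum to 180°, giving angle B = 180 - 60 = 120 degrees.

120 degrees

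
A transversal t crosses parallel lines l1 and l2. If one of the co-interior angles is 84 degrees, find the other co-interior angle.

Co-interior angles (same-side interior) formed by parallel lines and a transversal are supplementary (sum to 180 degrees).
The given angle is 84 degrees.
The co-interior angle = 180 - 84 = 96 degrees.

96 degrees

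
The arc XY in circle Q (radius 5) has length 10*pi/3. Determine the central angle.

The full circumference is 2πr = 10*pi.
The arc is 10*pi/3 / 10*pi = 1/3 of the full circle.
So the central angle = 1/3 × 360° = 120°.

120°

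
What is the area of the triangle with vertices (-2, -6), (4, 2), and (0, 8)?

The Shoelace formula computes the area from vertex coordinates by summing cross products.
For vertices (-2,-6), (4,2), (0,8):
Signed sum = -2*2 - 4*-6 + 4*8 - 0*2 + 0*-6 - -2*8
= 20 + 32 + 16 = 68
Area = (1/2)|68| = 34.

34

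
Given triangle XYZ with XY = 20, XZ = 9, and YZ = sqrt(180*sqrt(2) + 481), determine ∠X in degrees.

cos(X) = (20² + 9² - (sqrt(180*sqrt(2) + 481))²) / (2 × 20 × 9) = -sqrt(2)/2, so X = arccos(-sqrt(2)/2) = 135°.

135°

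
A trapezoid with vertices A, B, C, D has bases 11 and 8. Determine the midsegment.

midsegment = (11 + 8) / 2 = 19 / 2 = 19/2

19/2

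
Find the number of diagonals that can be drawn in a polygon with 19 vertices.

Each of the 19 vertices connects to 16 non-adjacent vertices via diagonals.
Total connections = 19 × 16 = 304, but each diagonal is counted twice.
Number of diagonals = 304 / 2 = 152.

152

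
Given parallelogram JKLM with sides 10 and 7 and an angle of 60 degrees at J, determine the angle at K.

In a parallelogram, consecutive angles are supplementary (sum to 180°).
angle K = 180 - angle J
angle K = 180 - 60
angle K = 120 degrees

120 degrees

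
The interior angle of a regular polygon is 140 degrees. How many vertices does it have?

Exterior angle = 180 - 140 = 40. n = 360 / 40 = 9.

9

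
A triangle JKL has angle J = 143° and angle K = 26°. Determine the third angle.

By the triangle angle sum property, the three interior angles of any triangle add up to 180°.
We know angle J = 143° and angle K = 26°, so their sum is 169°.
Therefore angle L = 180° - 169° = 11°.

11 degrees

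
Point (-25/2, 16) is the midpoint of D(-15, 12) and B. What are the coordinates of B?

Using the midpoint formula: M = ((x1 + x2)/2, (y1 + y2)/2)
We know M = (-25/2, 16) and D = (-15, 12)
For x: -25/2 = (-15 + x2)/2, so x2 = 2*-25/2 - -15 = -10
For y: 16 = (12 + y2)/2, so y2 = 2*16 - 12 = 20
B = (-10, 20)

(-10, 20)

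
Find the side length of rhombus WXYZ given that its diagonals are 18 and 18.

In a rhombus, the diagonals bisect each other perpendicularly, creating four congruent right triangles.
Each triangle has legs 9 (half of 18) and 9 (half of 18).
The hypotenuse of each right triangle is a side of the rhombus:
side = sqrt(9^2 + 9^2) = sqrt(162) = 9*sqrt(2)

9*sqrt(2)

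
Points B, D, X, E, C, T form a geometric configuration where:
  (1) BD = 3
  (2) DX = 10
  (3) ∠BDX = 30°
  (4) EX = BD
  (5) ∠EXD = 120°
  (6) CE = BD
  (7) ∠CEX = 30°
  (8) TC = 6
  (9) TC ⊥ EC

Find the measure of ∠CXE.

From the given relations: EX = BD = 3; CE = BD = 3.
Step 1: By the law of cosines on triangle XEC: XC² = 3² + 3² − 2·3·3·cos(30°) = 2.41, so XC ≈ 1.55.
Step 2: By the inverse law of cosines on triangle CXE: cos(∠CXE) = (1.55² + 3² − 3²) / (2·1.55·3) = 2.41/9.32 = 0.2588, so ∠CXE = 75°.

Therefore, the measure of angle ∠CXE = 75°.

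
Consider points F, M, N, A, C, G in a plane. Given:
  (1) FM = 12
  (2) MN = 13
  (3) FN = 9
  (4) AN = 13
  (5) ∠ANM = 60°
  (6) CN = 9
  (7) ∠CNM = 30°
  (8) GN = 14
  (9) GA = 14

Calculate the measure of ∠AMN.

Step 1: By the law of cosines on triangle MNA: MA² = 13² + 13² − 2·13·13·cos(60°) = 169, so MA = 13.
Step 2: By the inverse law of cosines on triangle AMN: cos(∠AMN) = (13² + 13² − 13²) / (2·13·13) = 169/338 = 0.5, so ∠AMN = 60°.

Therefore, the measure of angle ∠AMN = 60°.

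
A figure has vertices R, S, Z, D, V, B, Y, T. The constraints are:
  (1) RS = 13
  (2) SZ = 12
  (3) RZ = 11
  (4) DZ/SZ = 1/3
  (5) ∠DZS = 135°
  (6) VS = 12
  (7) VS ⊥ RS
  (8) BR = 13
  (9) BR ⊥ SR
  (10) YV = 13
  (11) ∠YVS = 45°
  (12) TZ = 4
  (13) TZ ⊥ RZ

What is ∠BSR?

Step 1: By the law of cosines on triangle SRB: SB² = 13² + 13² − 2·13·13·cos(90°) = 338, so SB = 13·√2.
Step 2: By the inverse law of cosines on triangle BSR: cos(∠BSR) = ((13·√2)² + 13² − 13²) / (2·13·√2·13) = 338/478 = 0.7071, so ∠BSR = 45°.

Therefore, the measure of angle ∠BSR = 45°.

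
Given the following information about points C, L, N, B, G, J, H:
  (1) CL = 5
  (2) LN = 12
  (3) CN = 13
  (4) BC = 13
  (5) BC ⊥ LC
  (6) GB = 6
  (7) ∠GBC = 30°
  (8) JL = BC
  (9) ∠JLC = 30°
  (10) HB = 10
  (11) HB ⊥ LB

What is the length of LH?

Step 1: By the law of cosines on triangle LCB: LB² = 5² + 13² − 2·5·13·cos(90°) = 194, so LB = √194.
Step 2: By the law of cosines on triangle LBH: LH² = √194² + 10² − 2·√194·10·cos(90°) = 294, so LH = 7·√6.

Therefore, the length of LH = 7·√6.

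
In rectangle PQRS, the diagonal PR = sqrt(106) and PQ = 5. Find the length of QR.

b = sqrt(d^2 - a^2) = sqrt(106 - 25) = sqrt(81) = 9

9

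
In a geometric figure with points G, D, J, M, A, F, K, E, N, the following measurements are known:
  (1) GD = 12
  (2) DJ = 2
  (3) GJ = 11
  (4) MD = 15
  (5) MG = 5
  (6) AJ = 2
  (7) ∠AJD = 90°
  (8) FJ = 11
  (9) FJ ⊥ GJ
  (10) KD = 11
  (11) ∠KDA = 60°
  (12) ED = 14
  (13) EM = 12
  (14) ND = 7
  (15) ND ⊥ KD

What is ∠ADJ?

Step 1: By the law of cosines on triangle DJA: DA² = 2² + 2² − 2·2·2·cos(90°) = 8, so DA = 2·√2.
Step 2: By the inverse law of cosines on triangle ADJ: cos(∠ADJ) = ((2·√2)² + 2² − 2²) / (2·2·√2·2) = 8/11.31 = 0.7071, so ∠ADJ = 45°.

Therefore, the measure of angle ∠ADJ = 45°.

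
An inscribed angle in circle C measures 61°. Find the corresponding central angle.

The inscribed angle theorem states that a central angle is always twice any inscribed angle that subtends the same arc.
Since the inscribed angle is 61°, the central angle = 2 × 61° = 122°.

122°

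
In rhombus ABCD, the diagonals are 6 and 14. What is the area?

The diagonals of a rhombus divide it into four right triangles.
Each triangle has legs 6/ 2 = 3 and 14/2 = 7, so each has area (1/2)*3*7 = 21/2.
Four such triangles give total area = (d1 * d2) / 2 = 42.

42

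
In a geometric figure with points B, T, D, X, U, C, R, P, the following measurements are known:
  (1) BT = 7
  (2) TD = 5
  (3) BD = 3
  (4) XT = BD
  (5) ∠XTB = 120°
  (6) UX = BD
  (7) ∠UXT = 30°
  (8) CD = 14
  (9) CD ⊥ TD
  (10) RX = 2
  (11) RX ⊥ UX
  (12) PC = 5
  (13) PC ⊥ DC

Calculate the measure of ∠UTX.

From the given relations: XT = BD = 3; UX = BD = 3.
Step 1: By the law of cosines on triangle TXU: TU² = 3² + 3² − 2·3·3·cos(30°) = 2.41, so TU ≈ 1.55.
Step 2: By the inverse law of cosines on triangle UTX: cos(∠UTX) = (1.55² + 3² − 3²) / (2·1.55·3) = 2.41/9.32 = 0.2588, so ∠UTX = 75°.

Therefore, the measure of angle ∠UTX = 75°.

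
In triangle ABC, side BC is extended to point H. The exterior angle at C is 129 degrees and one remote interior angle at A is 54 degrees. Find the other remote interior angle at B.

The exterior angle theorem states that an exterior angle equals the sum of the two non-adjacent interior angles.
So 129 = 54 + angle B, which gives angle B = 129 - 54 = 75 degrees.

75 degrees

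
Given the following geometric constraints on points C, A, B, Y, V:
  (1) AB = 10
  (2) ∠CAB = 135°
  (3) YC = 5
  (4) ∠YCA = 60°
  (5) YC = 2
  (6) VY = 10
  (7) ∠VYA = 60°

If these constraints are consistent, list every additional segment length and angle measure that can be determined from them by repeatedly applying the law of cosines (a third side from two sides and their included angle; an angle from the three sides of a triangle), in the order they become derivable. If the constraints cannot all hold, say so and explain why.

These constraints are not satisfiable: (3) YC = 5 and (5) YC = 2 assign two different lengths to the same segment. No planar figure meets all of them, so nothing further can be derived.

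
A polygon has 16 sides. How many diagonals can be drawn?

Each of the 16 vertices connects to 13 non-adjacent vertices via diagonals.
Total connections = 16 × 13 = 208, but each diagonal is counted twice.
Number of diagonals = 208 / 2 = 104.

104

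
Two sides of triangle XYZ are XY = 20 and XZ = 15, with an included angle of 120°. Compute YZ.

Law of cosines: YZ^2 = 20^2 + 15^2 - 2(20)(15)cos(120°) = 925, so YZ = 5*sqrt(37).

5*sqrt(37)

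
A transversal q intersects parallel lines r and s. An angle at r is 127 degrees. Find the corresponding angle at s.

When a transversal crosses parallel lines, angles in the same position at each intersection are called corresponding angles.
These are always equal, so the answer is 127 degrees.

127 degrees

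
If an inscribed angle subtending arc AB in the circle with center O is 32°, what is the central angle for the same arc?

Central angle = 2 × 32° = 64° (inscribed angle theorem).

64°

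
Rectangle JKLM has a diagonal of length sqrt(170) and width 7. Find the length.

Using the Pythagorean theorem: d^2 = a^2 + b^2
b^2 = d^2 - a^2
b^2 = 170 - 49
b^2 = 121
b = sqrt(121) = 11

11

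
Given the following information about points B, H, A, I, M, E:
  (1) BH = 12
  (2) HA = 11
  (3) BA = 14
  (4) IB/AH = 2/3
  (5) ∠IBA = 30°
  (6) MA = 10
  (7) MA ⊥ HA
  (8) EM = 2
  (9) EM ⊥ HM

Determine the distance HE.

Step 1: By the law of cosines on triangle HAM: HM² = 11² + 10² − 2·11·10·cos(90°) = 221, so HM ≈ 14.87.
Step 2: By the law of cosines on triangle HME: HE² = 14.87² + 2² − 2·14.87·2·cos(90°) = 225, so HE = 15.

Therefore, the length of HE = 15.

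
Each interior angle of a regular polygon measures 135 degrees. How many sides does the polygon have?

The exterior angle is the supplement of the interior angle: 180 - 135 = 45 degrees.
Since the exterior angles of any convex polygon sum to 360 degrees, the number of sides is 360 / 45 = 8.

8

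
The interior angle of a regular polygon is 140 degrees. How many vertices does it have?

Exterior angle = 180 - 140 = 40. n = 360 / 40 = 9.

9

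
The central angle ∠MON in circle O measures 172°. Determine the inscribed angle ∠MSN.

An inscribed angle intercepts an arc from a point on the circle, while the central angle intercepts the same arc from the center.
The inscribed angle is always half the central angle: 172° / 2 = 86°.

86°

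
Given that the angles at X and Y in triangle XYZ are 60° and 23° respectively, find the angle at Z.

Let angle Z = x. Then 60 + 23 + x = 180.
x = 180 - 83 = 97 degrees.

97 degrees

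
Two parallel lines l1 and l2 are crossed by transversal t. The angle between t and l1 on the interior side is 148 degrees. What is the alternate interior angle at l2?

Alternate interior angles lie on opposite sides of the transversal, between the parallel lines.
By the alternate interior angle theorem, they are equal: 148 degrees.

148 degrees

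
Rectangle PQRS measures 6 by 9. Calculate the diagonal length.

A rectangle's diagonal splits it into two right triangles, with the diagonal as the hypotenuse.
By the Pythagorean theorem, d^2 = 6^2 + 9^2 = 117.
Therefore d = sqrt(117) = 3*sqrt(13).

3*sqrt(13)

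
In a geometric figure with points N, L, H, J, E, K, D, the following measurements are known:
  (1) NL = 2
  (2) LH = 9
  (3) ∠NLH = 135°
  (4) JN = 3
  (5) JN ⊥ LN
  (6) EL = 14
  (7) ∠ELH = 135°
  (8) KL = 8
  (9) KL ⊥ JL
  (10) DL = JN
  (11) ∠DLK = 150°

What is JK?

Step 1: By the law of cosines on triangle LNJ: LJ² = 2² + 3² − 2·2·3·cos(90°) = 13, so LJ = √13.
Step 2: By the law of cosines on triangle JLK: JK² = √13² + 8² − 2·√13·8·cos(90°) = 77, so JK = √77.

Therefore, the length of JK = √77.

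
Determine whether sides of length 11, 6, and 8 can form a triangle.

For three segments to close into a triangle, no single side can be as long as the other two combined.
The longest side is 11, and 6 + 8 = 14 > 11.
A triangle can be formed.

Yes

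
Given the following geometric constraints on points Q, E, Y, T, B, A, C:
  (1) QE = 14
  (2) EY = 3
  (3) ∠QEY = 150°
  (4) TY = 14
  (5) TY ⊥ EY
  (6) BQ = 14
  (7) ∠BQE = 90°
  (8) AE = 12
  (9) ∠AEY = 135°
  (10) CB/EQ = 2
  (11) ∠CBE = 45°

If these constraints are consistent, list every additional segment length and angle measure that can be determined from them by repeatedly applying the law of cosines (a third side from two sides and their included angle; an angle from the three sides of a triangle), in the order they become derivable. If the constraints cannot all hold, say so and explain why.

The constraints are consistent. Derivable facts, in order:
After 1 step:
- EB = 14·√2
- ET ≈ 14.32
- QY ≈ 16.67
- YA ≈ 14.28
After 2 steps:
- EC = 14·√2
- ∠AYE = 36.46°
- ∠BEQ = 45°
- ∠EAY = 8.54°
- ∠EBQ = 45°
- ∠EQY = 5.16°
- ∠ETY = 12.09°
- ∠EYQ = 24.84°
- ∠TEY = 77.91°
After 3 steps:
- ∠BCE = 45°
- ∠BEC = 90°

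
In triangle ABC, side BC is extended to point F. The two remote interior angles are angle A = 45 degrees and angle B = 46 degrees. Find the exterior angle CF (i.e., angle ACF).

The interior angle at C is 180 - 45 - 46 = 89 degrees.
The exterior angle and interior angle at C are supplementary:
Exterior angle = 180 - 89 = 91 degrees.

91 degrees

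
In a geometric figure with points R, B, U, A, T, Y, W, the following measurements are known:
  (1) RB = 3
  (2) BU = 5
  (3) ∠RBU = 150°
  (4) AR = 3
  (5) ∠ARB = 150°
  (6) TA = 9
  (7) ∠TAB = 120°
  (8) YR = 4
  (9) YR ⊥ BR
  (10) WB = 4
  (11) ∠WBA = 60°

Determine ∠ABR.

Step 1: By the law of cosines on triangle BRA: BA² = 3² + 3² − 2·3·3·cos(150°) = 33.59, so BA ≈ 5.8.
Step 2: By the inverse law of cosines on triangle ABR: cos(∠ABR) = (5.8² + 3² − 3²) / (2·5.8·3) = 33.59/34.77 = 0.9659, so ∠ABR = 15°.

Therefore, the measure of angle ∠ABR = 15°.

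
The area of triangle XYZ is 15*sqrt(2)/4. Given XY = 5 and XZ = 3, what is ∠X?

sin(C) = 2 * 15*sqrt(2)/4 / (5 * 3) = sqrt(2)/2, so C = arcsin(sqrt(2)/2) = 45°.
Since sin(180° - C) = sin(C), the obtuse angle 135° gives the same area, so C = 45° or C = 135°.

45° or 135°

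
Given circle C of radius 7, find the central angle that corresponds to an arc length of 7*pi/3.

The full circumference is 2πr = 14*pi.
The arc is 7*pi/3 / 14*pi = 1/6 of the full circle.
So the central angle = 1/6 × 360° = 60°.

60°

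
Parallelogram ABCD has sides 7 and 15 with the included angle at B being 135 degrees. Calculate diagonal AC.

Using the law of cosines:
d^2 = 7^2 + 15^2 - 2(7)(15)cos(135 degrees)
d^2 = 49 + 225 - 210*-sqrt(2)/2
d^2 = 105*sqrt(2) + 274
d = sqrt(105*sqrt(2) + 274)

sqrt(105*sqrt(2) + 274)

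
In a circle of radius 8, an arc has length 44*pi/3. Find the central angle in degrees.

θ = 360 × 44*pi/3 / (2π × 8) = 330° (rearranging arc length formula).

330°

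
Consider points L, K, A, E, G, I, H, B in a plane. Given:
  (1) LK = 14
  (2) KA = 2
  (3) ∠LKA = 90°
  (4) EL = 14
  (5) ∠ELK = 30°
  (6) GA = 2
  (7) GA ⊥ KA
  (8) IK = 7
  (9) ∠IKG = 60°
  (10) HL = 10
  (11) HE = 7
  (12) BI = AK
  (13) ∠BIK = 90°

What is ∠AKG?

Step 1: By the law of cosines on triangle KAG: KG² = 2² + 2² − 2·2·2·cos(90°) = 8, so KG = 2·√2.
Step 2: By the inverse law of cosines on triangle AKG: cos(∠AKG) = (2² + (2·√2)² − 2²) / (2·2·2·√2) = 8/11.31 = 0.7071, so ∠AKG = 45°.

Therefore, the measure of angle ∠AKG = 45°.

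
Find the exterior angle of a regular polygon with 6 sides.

Each exterior angle of a regular n-gon is 360 / n.
For n = 6: 360 / 6 = 60 degrees.

60 degrees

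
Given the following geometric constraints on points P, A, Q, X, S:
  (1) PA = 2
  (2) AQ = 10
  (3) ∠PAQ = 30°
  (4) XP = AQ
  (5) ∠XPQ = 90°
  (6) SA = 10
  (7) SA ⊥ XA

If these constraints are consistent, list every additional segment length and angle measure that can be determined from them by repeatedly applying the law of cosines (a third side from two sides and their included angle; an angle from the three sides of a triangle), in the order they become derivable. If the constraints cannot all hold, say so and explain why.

The constraints are consistent. Derivable facts, in order:
After 1 step:
- PQ ≈ 8.33
After 2 steps:
- QX ≈ 13.01
- ∠APQ = 143.1°
- ∠AQP = 6.9°
After 3 steps:
- ∠PQX = 50.21°
- ∠PXQ = 39.79°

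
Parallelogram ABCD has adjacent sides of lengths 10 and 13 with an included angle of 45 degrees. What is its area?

Area = a * b * sin(theta)
Area = 10 * 13 * sin(45 degrees)
Area = 130 * sqrt(2)/2
Area = 65*sqrt(2)

65*sqrt(2)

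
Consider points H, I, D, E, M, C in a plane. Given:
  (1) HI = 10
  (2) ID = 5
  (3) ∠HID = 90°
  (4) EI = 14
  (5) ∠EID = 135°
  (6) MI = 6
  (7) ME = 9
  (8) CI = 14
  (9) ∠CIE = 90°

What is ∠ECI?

Step 1: By the law of cosines on triangle CIE: CE² = 14² + 14² − 2·14·14·cos(90°) = 392, so CE = 14·√2.
Step 2: By the inverse law of cosines on triangle ECI: cos(∠ECI) = ((14·√2)² + 14² − 14²) / (2·14·√2·14) = 392/554.37 = 0.7071, so ∠ECI = 45°.

Therefore, the measure of angle ∠ECI = 45°.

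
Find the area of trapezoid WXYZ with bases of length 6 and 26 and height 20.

Area of a trapezoid = (base1 + base2) * height / 2
Area = (6 + 26) * 20 / 2
Area = 32 * 20 / 2
Area = 640 / 2
Area = 320

320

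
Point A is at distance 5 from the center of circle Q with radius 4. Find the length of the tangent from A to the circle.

The tangent, radius, and line from the external point to the center form a right triangle.
The right angle is where the tangent meets the radius.
By the Pythagorean theorem: tangent² + 4² = 5²
tangent² = 25 - 16 = 9
tangent = 3

3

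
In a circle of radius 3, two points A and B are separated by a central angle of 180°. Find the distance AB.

Chord length = 2r sin(θ/2)
= 2 × 3 × sin(180°/2)
= 2 × 3 × sin(90°)
= 6

6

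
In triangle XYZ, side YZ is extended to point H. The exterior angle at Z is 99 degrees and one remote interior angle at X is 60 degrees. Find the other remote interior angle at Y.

The exterior angle theorem states that an exterior angle equals the sum of the two non-adjacent interior angles.
So 99 = 60 + angle Y, which gives angle Y = 99 - 60 = 39 degrees.

39 degrees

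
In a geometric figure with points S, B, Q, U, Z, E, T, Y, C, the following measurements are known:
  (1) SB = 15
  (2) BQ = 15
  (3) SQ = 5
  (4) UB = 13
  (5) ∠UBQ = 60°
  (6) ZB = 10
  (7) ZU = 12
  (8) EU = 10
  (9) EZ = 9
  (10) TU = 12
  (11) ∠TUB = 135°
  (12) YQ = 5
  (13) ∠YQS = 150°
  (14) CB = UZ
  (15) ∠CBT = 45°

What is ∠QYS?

Step 1: By the law of cosines on triangle YQS: YS² = 5² + 5² − 2·5·5·cos(150°) = 93.3, so YS ≈ 9.66.
Step 2: By the inverse law of cosines on triangle QYS: cos(∠QYS) = (5² + 9.66² − 5²) / (2·5·9.66) = 93.3/96.59 = 0.9659, so ∠QYS = 15°.

Therefore, the measure of angle ∠QYS = 15°.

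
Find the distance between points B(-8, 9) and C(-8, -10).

The horizontal distance is |-8 - -8| = 0 and the vertical distance is |-10 - 9| = 19.
By the Pythagorean theorem, d = sqrt(0^2 + 19^2) = sqrt(361) = 19.

19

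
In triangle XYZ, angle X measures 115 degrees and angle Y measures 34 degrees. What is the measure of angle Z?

By the triangle angle sum property, the three interior angles of any triangle add up to 180°.
We know angle X = 115° and angle Y = 34°, so their sum is 149°.
Therefore angle Z = 180° - 149° = 31°.

31 degrees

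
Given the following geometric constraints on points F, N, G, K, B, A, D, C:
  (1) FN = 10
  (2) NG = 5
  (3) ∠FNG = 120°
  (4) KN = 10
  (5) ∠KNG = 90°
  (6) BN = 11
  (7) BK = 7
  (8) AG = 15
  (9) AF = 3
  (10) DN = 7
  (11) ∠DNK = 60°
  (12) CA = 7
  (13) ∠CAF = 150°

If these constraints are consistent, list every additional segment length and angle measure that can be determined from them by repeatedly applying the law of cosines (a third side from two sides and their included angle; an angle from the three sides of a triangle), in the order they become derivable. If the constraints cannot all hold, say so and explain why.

The constraints are consistent. Derivable facts, in order:
After 1 step:
- FC ≈ 9.71
- FG = 5·√7
- GK = 5·√5
- KD = √79
- ∠BKN = 78.46°
- ∠BNK = 38.57°
- ∠KBN = 62.96°
After 2 steps:
- ∠ACF = 8.88°
- ∠AFC = 21.12°
- ∠AFG = 121.1°
- ∠AGF = 9.86°
- ∠DKN = 43°
- ∠FAG = 49.04°
- ∠FGN = 40.89°
- ∠GFN = 19.11°
- ∠GKN = 26.57°
- ∠KDN = 77°
- ∠KGN = 63.43°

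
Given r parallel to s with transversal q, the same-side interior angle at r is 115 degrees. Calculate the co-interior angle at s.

Co-interior (same-side interior) angles are between the parallel lines on the same side of the transversal.
Unlike corresponding or alternate interior angles, they are supplementary rather than equal.
So the angle = 180 - 115 = 65 degrees.

65 degrees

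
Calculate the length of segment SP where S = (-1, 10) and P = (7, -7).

The horizontal distance is |7 - -1| = 8 and the vertical distance is |-7 - 10| = 17.
By the Pythagorean theorem, d = sqrt(8^2 + 17^2) = sqrt(353).

sqrt(353)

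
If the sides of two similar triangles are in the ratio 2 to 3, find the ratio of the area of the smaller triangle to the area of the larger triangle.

Area scales with the square of linear dimensions. If every length is multiplied by 2/3, then the area is multiplied by (2/3)^2 = 4/9.
The area ratio is 4:9.

4:9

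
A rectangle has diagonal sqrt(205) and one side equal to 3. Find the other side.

The diagonal of a rectangle forms a right triangle with the two sides.
Rearranging the Pythagorean theorem: missing side = sqrt(d^2 - known^2).
= sqrt(205 - 9) = sqrt(196) = 14.

14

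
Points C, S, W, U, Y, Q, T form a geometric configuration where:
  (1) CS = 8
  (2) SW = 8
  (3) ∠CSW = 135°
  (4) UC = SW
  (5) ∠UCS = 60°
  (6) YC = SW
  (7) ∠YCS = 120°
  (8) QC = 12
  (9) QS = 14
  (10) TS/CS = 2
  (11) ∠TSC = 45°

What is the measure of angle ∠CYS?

From the given relations: YC = SW = 8.
Step 1: By the law of cosines on triangle YCS: YS² = 8² + 8² − 2·8·8·cos(120°) = 192, so YS = 8·√3.
Step 2: By the inverse law of cosines on triangle CYS: cos(∠CYS) = (8² + (8·√3)² − 8²) / (2·8·8·√3) = 192/221.7 = 0.866, so ∠CYS = 30°.

Therefore, the measure of angle ∠CYS = 30°.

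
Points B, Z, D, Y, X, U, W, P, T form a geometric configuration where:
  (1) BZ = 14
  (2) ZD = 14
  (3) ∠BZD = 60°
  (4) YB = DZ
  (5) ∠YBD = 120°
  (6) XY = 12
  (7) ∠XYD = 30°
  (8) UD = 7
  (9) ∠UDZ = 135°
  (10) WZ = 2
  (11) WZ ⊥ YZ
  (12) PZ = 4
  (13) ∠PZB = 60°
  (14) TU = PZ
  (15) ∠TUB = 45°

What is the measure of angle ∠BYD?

From the given relations: YB = DZ = 14.
Step 1: By the law of cosines on triangle BZD: BD² = 14² + 14² − 2·14·14·cos(60°) = 196, so BD = 14.
Step 2: By the law of cosines on triangle YBD: YD² = 14² + 14² − 2·14·14·cos(120°) = 588, so YD = 14·√3.
Step 3: By the inverse law of cosines on triangle BYD: cos(∠BYD) = (14² + (14·√3)² − 14²) / (2·14·14·√3) = 588/678.96 = 0.866, so ∠BYD = 30°.

Therefore, the measure of angle ∠BYD = 30°.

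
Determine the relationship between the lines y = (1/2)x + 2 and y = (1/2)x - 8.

Slope of line 1: m1 = 1/2
Slope of line 2: m2 = 1/2
m1 = m2, so the lines are parallel.

Parallel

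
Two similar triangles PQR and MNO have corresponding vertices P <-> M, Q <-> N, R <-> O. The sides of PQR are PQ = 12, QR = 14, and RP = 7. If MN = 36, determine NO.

k = 36/12 = 3. NO = 3 * 14 = 42.

42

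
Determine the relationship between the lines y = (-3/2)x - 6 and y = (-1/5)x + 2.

Slope of line 1: m1 = -3/2
Slope of line 2: m2 = -1/5
For parallel lines we need equal slopes: -3/2 != -1/5.
For perpendicular lines we need m1*m2 = -1: (-3/2)(-1/5) = 3/10 != -1.
Since neither condition holds, the lines are neither parallel nor perpendicular.

Neither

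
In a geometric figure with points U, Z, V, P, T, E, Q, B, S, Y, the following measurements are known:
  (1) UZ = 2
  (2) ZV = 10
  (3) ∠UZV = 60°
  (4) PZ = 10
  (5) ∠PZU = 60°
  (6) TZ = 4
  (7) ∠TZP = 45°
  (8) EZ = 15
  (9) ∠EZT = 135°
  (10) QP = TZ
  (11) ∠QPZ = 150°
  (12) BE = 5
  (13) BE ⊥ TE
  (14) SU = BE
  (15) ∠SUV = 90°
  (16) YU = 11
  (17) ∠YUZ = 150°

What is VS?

From the given relations: SU = BE = 5.
Step 1: By the law of cosines on triangle UZV: UV² = 2² + 10² − 2·2·10·cos(60°) = 84, so UV = 2·√21.
Step 2: By the law of cosines on triangle VUS: VS² = (2·√21)² + 5² − 2·2·√21·5·cos(90°) = 109, so VS = √109.

Therefore, the length of VS = √109.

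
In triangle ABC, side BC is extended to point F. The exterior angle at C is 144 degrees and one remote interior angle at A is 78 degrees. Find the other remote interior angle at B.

The exterior angle theorem states that an exterior angle equals the sum of the two non-adjacent interior angles.
So 144 = 78 + angle B, which gives angle B = 144 - 78 = 66 degrees.

66 degrees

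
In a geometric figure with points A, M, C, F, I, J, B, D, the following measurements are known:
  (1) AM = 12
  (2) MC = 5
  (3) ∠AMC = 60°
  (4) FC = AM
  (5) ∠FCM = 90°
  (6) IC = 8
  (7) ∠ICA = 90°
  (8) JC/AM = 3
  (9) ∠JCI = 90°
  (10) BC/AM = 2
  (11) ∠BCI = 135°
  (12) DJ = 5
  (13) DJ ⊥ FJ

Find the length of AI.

Step 1: By the law of cosines on triangle CMA: CA² = 5² + 12² − 2·5·12·cos(60°) = 109, so CA = √109.
Step 2: By the law of cosines on triangle ACI: AI² = √109² + 8² − 2·√109·8·cos(90°) = 173, so AI = √173.

Therefore, the length of AI = √173.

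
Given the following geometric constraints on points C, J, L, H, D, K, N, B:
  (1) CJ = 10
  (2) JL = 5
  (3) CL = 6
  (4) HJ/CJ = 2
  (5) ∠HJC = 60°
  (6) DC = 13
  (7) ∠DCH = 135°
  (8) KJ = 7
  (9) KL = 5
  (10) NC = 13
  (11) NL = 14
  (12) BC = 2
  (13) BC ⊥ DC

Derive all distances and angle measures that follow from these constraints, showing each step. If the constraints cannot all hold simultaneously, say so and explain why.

The constraints are consistent.

From the given relations:
  HJ = 2·CJ = 2·10 = 20

Step 1: From CJ = 10, JH = 20, and ∠CJH = 60°, by the law of cosines:
  CH² = CJ² + JH² - 2·CJ·JH·cos(60°) = 100 + 400 - 200 = 300
  CH = 10·√3

Step 2: From DC = 13, CB = 2, and ∠DCB = 90°, by the law of cosines:
  DB² = DC² + CB² - 2·DC·CB·cos(90°) = 169 + 4 - 0 = 173
  DB = √173

Step 3: From CJ = 10, CL = 6, JL = 5, by the inverse law of cosines:
  cos(∠JCL) = (CJ² + CL² - JL²) / (2·CJ·CL)
  ∠JCL = 22.33°

Step 4: From CL = 6, CN = 13, LN = 14, by the inverse law of cosines:
  cos(∠LCN) = (CL² + CN² - LN²) / (2·CL·CN)
  ∠LCN = 86.69°

Step 5: From JC = 10, JL = 5, CL = 6, by the inverse law of cosines:
  cos(∠CJL) = (JC² + JL² - CL²) / (2·JC·JL)
  ∠CJL = 27.13°

Step 6: From JK = 7, JL = 5, KL = 5, by the inverse law of cosines:
  cos(∠KJL) = (JK² + JL² - KL²) / (2·JK·JL)
  ∠KJL = 45.57°

Step 7: From LC = 6, LJ = 5, CJ = 10, by the inverse law of cosines:
  cos(∠CLJ) = (LC² + LJ² - CJ²) / (2·LC·LJ)
  ∠CLJ = 130.54°

Step 8: From LC = 6, LN = 14, CN = 13, by the inverse law of cosines:
  cos(∠CLN) = (LC² + LN² - CN²) / (2·LC·LN)
  ∠CLN = 67.98°

Step 9: From LJ = 5, LK = 5, JK = 7, by the inverse law of cosines:
  cos(∠JLK) = (LJ² + LK² - JK²) / (2·LJ·LK)
  ∠JLK = 88.85°

Step 10: From KJ = 7, KL = 5, JL = 5, by the inverse law of cosines:
  cos(∠JKL) = (KJ² + KL² - JL²) / (2·KJ·KL)
  ∠JKL = 45.57°

Step 11: From NC = 13, NL = 14, CL = 6, by the inverse law of cosines:
  cos(∠CNL) = (NC² + NL² - CL²) / (2·NC·NL)
  ∠CNL = 25.33°

Step 12: From HC = 10·√3, CD = 13, and ∠HCD = 135°, by the law of cosines:
  HD² = HC² + CD² - 2·HC·CD·cos(135°) = 300 + 169 + 318.4 = 787.4
  HD ≈ 28.06

Step 13: From CH = 10·√3, CJ = 10, HJ = 20, by the inverse law of cosines:
  cos(∠HCJ) = (CH² + CJ² - HJ²) / (2·CH·CJ)
  ∠HCJ = 90°

Step 14: From HC = 10·√3, HJ = 20, CJ = 10, by the inverse law of cosines:
  cos(∠CHJ) = (HC² + HJ² - CJ²) / (2·HC·HJ)
  ∠CHJ = 30°

Step 15: From DB = √173, DC = 13, BC = 2, by the inverse law of cosines:
  cos(∠BDC) = (DB² + DC² - BC²) / (2·DB·DC)
  ∠BDC = 8.75°

Step 16: From BC = 2, BD = √173, CD = 13, by the inverse law of cosines:
  cos(∠CBD) = (BC² + BD² - CD²) / (2·BC·BD)
  ∠CBD = 81.25°

Step 17: From HC = 10·√3, HD = 28.06, CD = 13, by the inverse law of cosines:
  cos(∠CHD) = (HC² + HD² - CD²) / (2·HC·HD)
  ∠CHD = 19.12°

Step 18: From DC = 13, DH = 28.06, CH = 10·√3, by the inverse law of cosines:
  cos(∠CDH) = (DC² + DH² - CH²) / (2·DC·DH)
  ∠CDH = 25.88°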